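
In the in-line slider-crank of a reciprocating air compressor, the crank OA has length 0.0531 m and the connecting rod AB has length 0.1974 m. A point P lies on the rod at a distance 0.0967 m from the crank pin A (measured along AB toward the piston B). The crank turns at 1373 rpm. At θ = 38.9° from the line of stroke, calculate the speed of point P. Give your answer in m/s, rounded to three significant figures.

6.10

ω = 143.8 rad/s.  Crank-pin speed |V_A| = rω = 7.6347 m/s, perpendicular to OA.
Rod angle: sinφ = −(r/L) sinθ ⇒ φ = -9.725°; ω_rod = −rω cosθ/√(L²−r²sin²θ) = -30.539 rad/s.
V_P = V_A + ω_rod × AP, with AP = 0.0967 m along the rod.
Components: V_Px = −rω sinθ − a·ω_rod·sinφ = -5.2932 m/s;  V_Py = rω cosθ + a·ω_rod·cosφ = +3.031 m/s.
|V_P| = √(V_Px² + V_Py²) = 6.0996 m/s.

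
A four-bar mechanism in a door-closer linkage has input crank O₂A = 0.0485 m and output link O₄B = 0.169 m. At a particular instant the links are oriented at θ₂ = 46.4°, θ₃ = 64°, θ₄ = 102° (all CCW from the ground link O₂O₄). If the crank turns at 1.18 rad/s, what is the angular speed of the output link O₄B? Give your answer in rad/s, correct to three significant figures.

0.166

ω₂ = 1.18 rad/s
Differentiating the loop-closure r₂e^{iθ₂}+r₃e^{iθ₃}=r₁+r₄e^{iθ₄} gives r₂ω₂e^{iθ₂}+r₃ω₃e^{iθ₃}=r₄ω₄e^{iθ₄}.
Eliminating the other unknown: ω₄ = r₂ω₂ sin(θ₂−θ₃) / [r₄ sin(θ₄−θ₃)].
Numerator sine = -0.30237; denominator sine = +0.61566.
Result = 0.0485·1.18·(-0.30237) / (0.169·(+0.61566)) = -0.16632 rad/s; magnitude 0.16632 rad/s.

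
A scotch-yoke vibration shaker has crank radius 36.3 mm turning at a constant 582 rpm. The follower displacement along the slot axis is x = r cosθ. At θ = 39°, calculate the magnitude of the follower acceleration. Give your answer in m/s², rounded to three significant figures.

105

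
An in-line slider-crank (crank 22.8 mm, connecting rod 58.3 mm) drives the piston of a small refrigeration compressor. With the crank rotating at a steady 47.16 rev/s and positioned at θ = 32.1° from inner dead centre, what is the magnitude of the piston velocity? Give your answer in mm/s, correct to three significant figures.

4810

ω = 2π·47.2 = 296.3 rad/s
For an in-line slider-crank, x = r cosθ + √(L² − r² sin²θ), so v = −rω sinθ·[1 + r cosθ/√(L² − r² sin²θ)].
With r = 0.0228 m, L = 0.0583 m, θ = 32.1°: √(L² − r² sin²θ) = 0.057027 m.
v = −0.0228·296.3·0.53140·[1 + 0.0228·0.84712/0.057027] = -4.806 m/s.
|v| = 4.806 m/s = 4806 mm/s.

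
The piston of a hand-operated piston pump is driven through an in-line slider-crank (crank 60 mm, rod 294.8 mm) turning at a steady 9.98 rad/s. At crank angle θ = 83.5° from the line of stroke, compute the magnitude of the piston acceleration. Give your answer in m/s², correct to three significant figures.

0.533

ω = 9.98 rad/s
x(θ) = r cosθ + √(L² − r² sin²θ); with ω constant, a = ω²·d²x/dθ².
d²x/dθ² = −r cosθ − r²(cos2θ)/√u − r⁴ sin²2θ/(4u^{3/2}),  u = L² − r² sin²θ = 0.0833532 m².
Substituting r = 0.06 m, L = 0.2948 m, θ = 83.5°: d²x/dθ² = +0.0053507 m.
a = ω²·d²x/dθ² = (9.98)²·(+0.0053507) = +0.53293 m/s²;  |a| = 0.53293 m/s².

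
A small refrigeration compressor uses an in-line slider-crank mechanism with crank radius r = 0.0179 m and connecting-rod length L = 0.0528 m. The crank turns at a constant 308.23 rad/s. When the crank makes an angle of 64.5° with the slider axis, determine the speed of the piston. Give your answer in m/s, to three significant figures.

ω = 308.2 rad/s
For an in-line slider-crank, x = r cosθ + √(L² − r² sin²θ), so v = −rω sinθ·[1 + r cosθ/√(L² − r² sin²θ)].
With r = 0.0179 m, L = 0.0528 m, θ = 64.5°: √(L² − r² sin²θ) = 0.050267 m.
v = −0.0179·308.2·0.90259·[1 + 0.0179·0.43051/0.050267] = -5.7433 m/s.
|v| = 5.7433 m/s.

5.74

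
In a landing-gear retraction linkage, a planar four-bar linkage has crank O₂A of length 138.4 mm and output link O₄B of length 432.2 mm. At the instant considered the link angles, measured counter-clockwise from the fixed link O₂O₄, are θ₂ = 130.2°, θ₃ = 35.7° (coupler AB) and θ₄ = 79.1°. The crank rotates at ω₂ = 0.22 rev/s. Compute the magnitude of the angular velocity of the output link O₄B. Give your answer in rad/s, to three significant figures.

ω₂ = 1.382 rad/s (from 0.22 rev/s).
Differentiating the loop-closure r₂e^{iθ₂}+r₃e^{iθ₃}=r₁+r₄e^{iθ₄} gives r₂ω₂e^{iθ₂}+r₃ω₃e^{iθ₃}=r₄ω₄e^{iθ₄}.
Eliminating the other unknown: ω₄ = r₂ω₂ sin(θ₂−θ₃) / [r₄ sin(θ₄−θ₃)].
Numerator sine = +0.99692; denominator sine = +0.68709.
Result = 0.1384·1.382·(+0.99692) / (0.4322·(+0.68709)) = +0.64225 rad/s; magnitude 0.64225 rad/s.

0.642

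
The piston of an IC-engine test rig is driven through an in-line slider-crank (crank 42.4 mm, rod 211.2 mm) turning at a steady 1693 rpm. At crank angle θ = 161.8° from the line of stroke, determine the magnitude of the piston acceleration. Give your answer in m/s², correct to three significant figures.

1050

ω = 2π·1693/60 = 177.3 rad/s
x(θ) = r cosθ + √(L² − r² sin²θ); with ω constant, a = ω²·d²x/dθ².
d²x/dθ² = −r cosθ − r²(cos2θ)/√u − r⁴ sin²2θ/(4u^{3/2}),  u = L² − r² sin²θ = 0.0444301 m².
Substituting r = 0.0424 m, L = 0.2112 m, θ = 161.8°: d²x/dθ² = +0.033384 m.
a = ω²·d²x/dθ² = (177.3)²·(+0.033384) = +1049.3 m/s²;  |a| = 1049.3 m/s².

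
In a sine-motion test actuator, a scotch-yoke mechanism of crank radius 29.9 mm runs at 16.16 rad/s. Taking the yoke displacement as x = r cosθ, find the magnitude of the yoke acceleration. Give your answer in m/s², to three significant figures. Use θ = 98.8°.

1.19

ω = 16.16 rad/s
x = r cosθ ⇒ ẍ = −rω² cosθ (ω constant).
|a| = rω²|cosθ| = 0.0299·(16.16)²·|cos 98.8°| = 1.1946 m/s².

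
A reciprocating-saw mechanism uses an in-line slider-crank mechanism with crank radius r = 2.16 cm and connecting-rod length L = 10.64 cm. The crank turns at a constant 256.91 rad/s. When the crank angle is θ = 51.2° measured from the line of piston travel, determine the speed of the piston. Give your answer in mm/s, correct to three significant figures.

4880

ω = 256.9 rad/s
For an in-line slider-crank, x = r cosθ + √(L² − r² sin²θ), so v = −rω sinθ·[1 + r cosθ/√(L² − r² sin²θ)].
With r = 0.0216 m, L = 0.1064 m, θ = 51.2°: √(L² − r² sin²θ) = 0.10506 m.
v = −0.0216·256.9·0.77934·[1 + 0.0216·0.62660/0.10506] = -4.8819 m/s.
|v| = 4.8819 m/s = 4881.9 mm/s.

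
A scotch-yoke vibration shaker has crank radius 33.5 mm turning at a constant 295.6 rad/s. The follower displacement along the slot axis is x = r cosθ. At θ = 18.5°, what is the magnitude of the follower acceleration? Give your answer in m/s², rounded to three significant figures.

2780

ω = 295.6 rad/s
x = r cosθ ⇒ ẍ = −rω² cosθ (ω constant).
|a| = rω²|cosθ| = 0.0335·(295.6)²·|cos 18.5°| = 2775.9 m/s².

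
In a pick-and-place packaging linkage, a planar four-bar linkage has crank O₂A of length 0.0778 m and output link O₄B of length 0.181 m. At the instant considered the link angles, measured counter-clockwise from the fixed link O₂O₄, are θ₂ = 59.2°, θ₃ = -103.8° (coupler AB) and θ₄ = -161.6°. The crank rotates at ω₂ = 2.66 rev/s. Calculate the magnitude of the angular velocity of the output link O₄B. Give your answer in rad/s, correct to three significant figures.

ω₂ = 16.71 rad/s (from 2.66 rev/s).
Differentiating the loop-closure r₂e^{iθ₂}+r₃e^{iθ₃}=r₁+r₄e^{iθ₄} gives r₂ω₂e^{iθ₂}+r₃ω₃e^{iθ₃}=r₄ω₄e^{iθ₄}.
Eliminating the other unknown: ω₄ = r₂ω₂ sin(θ₂−θ₃) / [r₄ sin(θ₄−θ₃)].
Numerator sine = +0.29237; denominator sine = -0.84619.
Result = 0.0778·16.71·(+0.29237) / (0.181·(-0.84619)) = -2.4822 rad/s; magnitude 2.4822 rad/s.

2.48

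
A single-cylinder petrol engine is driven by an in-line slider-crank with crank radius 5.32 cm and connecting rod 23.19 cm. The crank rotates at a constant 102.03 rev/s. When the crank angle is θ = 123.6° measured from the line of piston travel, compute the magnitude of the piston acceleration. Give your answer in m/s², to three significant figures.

ω = 2π·102 = 641.1 rad/s
x(θ) = r cosθ + √(L² − r² sin²θ); with ω constant, a = ω²·d²x/dθ².
d²x/dθ² = −r cosθ − r²(cos2θ)/√u − r⁴ sin²2θ/(4u^{3/2}),  u = L² − r² sin²θ = 0.0518141 m².
Substituting r = 0.0532 m, L = 0.2319 m, θ = 123.6°: d²x/dθ² = +0.034114 m.
a = ω²·d²x/dθ² = (641.1)²·(+0.034114) = +14020 m/s²;  |a| = 14020 m/s².

14000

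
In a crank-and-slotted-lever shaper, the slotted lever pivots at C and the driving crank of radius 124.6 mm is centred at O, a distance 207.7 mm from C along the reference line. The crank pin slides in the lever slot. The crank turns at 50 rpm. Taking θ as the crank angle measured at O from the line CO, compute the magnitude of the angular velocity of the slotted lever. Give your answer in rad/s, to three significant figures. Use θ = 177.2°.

7.76

ω = 5.236 rad/s (from 50 rpm).
Crank pin A relative to C: A = (d + r cosθ, r sinθ); lever angle φ = atan2(r sinθ, d + r cosθ).
Differentiating tanφ: φ̇ = rω(d cosθ + r)/(d² + r² + 2dr cosθ).
d² + r² + 2dr cosθ = |CA|² = 0.0069674 m²;  d cosθ + r = -0.082852 m.
|ω_lever| = |0.1246·5.236·-0.082852| / 0.0069674 = 7.758 rad/s.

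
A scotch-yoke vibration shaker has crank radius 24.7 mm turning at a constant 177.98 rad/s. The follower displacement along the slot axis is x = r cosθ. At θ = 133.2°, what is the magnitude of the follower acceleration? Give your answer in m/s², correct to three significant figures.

536

ω = 178 rad/s
x = r cosθ ⇒ ẍ = −rω² cosθ (ω constant).
|a| = rω²|cosθ| = 0.0247·(178)²·|cos 133.2°| = 535.6 m/s².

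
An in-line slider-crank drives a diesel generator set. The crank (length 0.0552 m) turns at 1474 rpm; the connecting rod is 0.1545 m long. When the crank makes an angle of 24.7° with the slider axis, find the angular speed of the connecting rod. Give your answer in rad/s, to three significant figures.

50.7

ω = 154.4 rad/s (converted from 1474 rpm).
The rod makes angle φ with the slider axis where L sinφ = r sinθ; differentiating, L cosφ·φ̇ = r ω cosθ.
L cosφ = √(L² − r² sin²θ) = 0.15277 m.
|ω_rod| = r ω |cosθ| / √(L² − r² sin²θ) = 0.0552·154.4·0.90851/0.15277 = 50.671 rad/s.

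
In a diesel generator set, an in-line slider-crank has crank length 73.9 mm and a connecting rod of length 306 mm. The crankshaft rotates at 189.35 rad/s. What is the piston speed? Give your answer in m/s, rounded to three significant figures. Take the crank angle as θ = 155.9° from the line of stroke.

4.45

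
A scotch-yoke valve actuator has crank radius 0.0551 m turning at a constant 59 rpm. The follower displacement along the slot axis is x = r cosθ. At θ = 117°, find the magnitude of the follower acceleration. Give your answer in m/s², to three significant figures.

ω = 6.178 rad/s (from 59 rpm).
x = r cosθ ⇒ ẍ = −rω² cosθ (ω constant).
|a| = rω²|cosθ| = 0.0551·(6.178)²·|cos 117°| = 0.9549 m/s².

0.955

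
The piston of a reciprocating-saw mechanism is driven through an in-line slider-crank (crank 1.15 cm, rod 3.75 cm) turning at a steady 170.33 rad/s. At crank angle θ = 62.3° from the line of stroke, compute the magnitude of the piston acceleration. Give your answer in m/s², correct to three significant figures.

96.6

ω = 170.3 rad/s
x(θ) = r cosθ + √(L² − r² sin²θ); with ω constant, a = ω²·d²x/dθ².
d²x/dθ² = −r cosθ − r²(cos2θ)/√u − r⁴ sin²2θ/(4u^{3/2}),  u = L² − r² sin²θ = 0.00130258 m².
Substituting r = 0.0115 m, L = 0.0375 m, θ = 62.3°: d²x/dθ² = -0.0033279 m.
a = ω²·d²x/dθ² = (170.3)²·(-0.0033279) = -96.551 m/s²;  |a| = 96.551 m/s².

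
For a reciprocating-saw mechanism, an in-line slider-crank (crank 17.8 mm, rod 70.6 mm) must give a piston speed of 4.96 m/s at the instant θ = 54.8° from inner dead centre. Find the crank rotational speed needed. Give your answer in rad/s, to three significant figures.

297

For an in-line slider-crank, |v_piston| = rω|sinθ|·[1 + r cosθ/√(L² − r² sin²θ)].
With r = 0.0178 m, L = 0.0706 m, θ = 54.8°: the bracketed kinematic factor |dx/dθ| = 0.016705 m.
ω = v/|dx/dθ| = 4.96/0.016705 = 296.91 rad/s.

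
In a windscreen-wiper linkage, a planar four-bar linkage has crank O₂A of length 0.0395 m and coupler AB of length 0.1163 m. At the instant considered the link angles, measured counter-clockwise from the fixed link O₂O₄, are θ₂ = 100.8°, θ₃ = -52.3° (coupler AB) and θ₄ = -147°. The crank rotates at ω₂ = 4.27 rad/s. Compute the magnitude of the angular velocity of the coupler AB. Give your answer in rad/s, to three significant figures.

1.35

ω₂ = 4.27 rad/s
Differentiating the loop-closure r₂e^{iθ₂}+r₃e^{iθ₃}=r₁+r₄e^{iθ₄} gives r₂ω₂e^{iθ₂}+r₃ω₃e^{iθ₃}=r₄ω₄e^{iθ₄}.
Eliminating the other unknown: ω₃ = r₂ω₂ sin(θ₄−θ₂) / [r₃ sin(θ₃−θ₄)].
Numerator sine = +0.92587; denominator sine = +0.99664.
Result = 0.0395·4.27·(+0.92587) / (0.1163·(+0.99664)) = +1.3473 rad/s; magnitude 1.3473 rad/s.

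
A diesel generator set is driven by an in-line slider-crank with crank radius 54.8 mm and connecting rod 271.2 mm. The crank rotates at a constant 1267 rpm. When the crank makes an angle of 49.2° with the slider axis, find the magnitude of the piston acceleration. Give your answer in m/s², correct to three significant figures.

ω = 2π·1267/60 = 132.7 rad/s
x(θ) = r cosθ + √(L² − r² sin²θ); with ω constant, a = ω²·d²x/dθ².
d²x/dθ² = −r cosθ − r²(cos2θ)/√u − r⁴ sin²2θ/(4u^{3/2}),  u = L² − r² sin²θ = 0.0718286 m².
Substituting r = 0.0548 m, L = 0.2712 m, θ = 49.2°: d²x/dθ² = -0.034285 m.
a = ω²·d²x/dθ² = (132.7)²·(-0.034285) = -603.56 m/s²;  |a| = 603.56 m/s².

604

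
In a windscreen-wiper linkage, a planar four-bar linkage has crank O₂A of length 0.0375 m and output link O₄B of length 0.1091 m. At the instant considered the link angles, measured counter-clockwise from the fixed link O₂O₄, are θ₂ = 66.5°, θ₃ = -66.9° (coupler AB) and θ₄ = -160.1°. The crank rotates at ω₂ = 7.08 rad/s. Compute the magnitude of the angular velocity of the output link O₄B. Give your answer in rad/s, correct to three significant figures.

ω₂ = 7.08 rad/s
Differentiating the loop-closure r₂e^{iθ₂}+r₃e^{iθ₃}=r₁+r₄e^{iθ₄} gives r₂ω₂e^{iθ₂}+r₃ω₃e^{iθ₃}=r₄ω₄e^{iθ₄}.
Eliminating the other unknown: ω₄ = r₂ω₂ sin(θ₂−θ₃) / [r₄ sin(θ₄−θ₃)].
Numerator sine = +0.72657; denominator sine = -0.99844.
Result = 0.0375·7.08·(+0.72657) / (0.1091·(-0.99844)) = -1.7709 rad/s; magnitude 1.7709 rad/s.

1.77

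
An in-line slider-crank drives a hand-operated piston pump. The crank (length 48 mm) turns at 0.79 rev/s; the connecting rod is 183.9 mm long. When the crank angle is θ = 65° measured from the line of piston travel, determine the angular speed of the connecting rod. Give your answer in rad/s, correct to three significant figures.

ω = 4.964 rad/s (converted from 0.79 rev/s).
The rod makes angle φ with the slider axis where L sinφ = r sinθ; differentiating, L cosφ·φ̇ = r ω cosθ.
L cosφ = √(L² − r² sin²θ) = 0.17868 m.
|ω_rod| = r ω |cosθ| / √(L² − r² sin²θ) = 0.048·4.964·0.42262/0.17868 = 0.56353 rad/s.

0.564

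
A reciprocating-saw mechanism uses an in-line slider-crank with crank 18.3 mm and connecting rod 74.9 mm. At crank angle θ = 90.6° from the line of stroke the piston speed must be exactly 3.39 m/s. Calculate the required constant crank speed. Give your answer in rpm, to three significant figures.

1770

For an in-line slider-crank, |v_piston| = rω|sinθ|·[1 + r cosθ/√(L² − r² sin²θ)].
With r = 0.0183 m, L = 0.0749 m, θ = 90.6°: the bracketed kinematic factor |dx/dθ| = 0.018251 m.
ω = v/|dx/dθ| = 3.39/0.018251 = 185.75 rad/s.
N = 60ω/(2π) = 1773.7 rpm.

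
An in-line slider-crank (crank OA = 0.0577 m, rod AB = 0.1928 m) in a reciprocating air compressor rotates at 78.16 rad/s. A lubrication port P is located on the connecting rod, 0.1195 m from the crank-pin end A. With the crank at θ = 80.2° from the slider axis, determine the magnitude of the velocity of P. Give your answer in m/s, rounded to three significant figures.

4.60

ω = 78.16 rad/s.  Crank-pin speed |V_A| = rω = 4.5098 m/s, perpendicular to OA.
Rod angle: sinφ = −(r/L) sinθ ⇒ φ = -17.152°; ω_rod = −rω cosθ/√(L²−r²sin²θ) = -4.1667 rad/s.
V_P = V_A + ω_rod × AP, with AP = 0.1195 m along the rod.
Components: V_Px = −rω sinθ − a·ω_rod·sinφ = -4.5909 m/s;  V_Py = rω cosθ + a·ω_rod·cosφ = +0.29184 m/s.
|V_P| = √(V_Px² + V_Py²) = 4.6001 m/s.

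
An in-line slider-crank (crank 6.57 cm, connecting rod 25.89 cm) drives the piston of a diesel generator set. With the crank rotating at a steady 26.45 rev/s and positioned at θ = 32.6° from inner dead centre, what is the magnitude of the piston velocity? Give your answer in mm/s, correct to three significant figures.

7150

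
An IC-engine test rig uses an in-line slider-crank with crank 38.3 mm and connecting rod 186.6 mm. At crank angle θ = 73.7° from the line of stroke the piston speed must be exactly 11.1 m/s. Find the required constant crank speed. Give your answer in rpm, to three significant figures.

2720

For an in-line slider-crank, |v_piston| = rω|sinθ|·[1 + r cosθ/√(L² − r² sin²θ)].
With r = 0.0383 m, L = 0.1866 m, θ = 73.7°: the bracketed kinematic factor |dx/dθ| = 0.038921 m.
ω = v/|dx/dθ| = 11.1/0.038921 = 285.2 rad/s.
N = 60ω/(2π) = 2723.4 rpm.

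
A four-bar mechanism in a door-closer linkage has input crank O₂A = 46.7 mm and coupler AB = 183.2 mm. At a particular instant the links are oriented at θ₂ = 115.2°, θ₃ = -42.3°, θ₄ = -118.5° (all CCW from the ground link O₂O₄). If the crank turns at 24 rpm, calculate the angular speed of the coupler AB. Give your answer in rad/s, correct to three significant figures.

0.532

ω₂ = 2.513 rad/s (from 24 rpm).
Differentiating the loop-closure r₂e^{iθ₂}+r₃e^{iθ₃}=r₁+r₄e^{iθ₄} gives r₂ω₂e^{iθ₂}+r₃ω₃e^{iθ₃}=r₄ω₄e^{iθ₄}.
Eliminating the other unknown: ω₃ = r₂ω₂ sin(θ₄−θ₂) / [r₃ sin(θ₃−θ₄)].
Numerator sine = +0.80593; denominator sine = +0.97113.
Result = 0.0467·2.513·(+0.80593) / (0.1832·(+0.97113)) = +0.53168 rad/s; magnitude 0.53168 rad/s.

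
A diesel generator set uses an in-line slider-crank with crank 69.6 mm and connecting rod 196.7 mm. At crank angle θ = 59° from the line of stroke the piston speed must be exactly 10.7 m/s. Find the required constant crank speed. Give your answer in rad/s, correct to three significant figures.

151

For an in-line slider-crank, |v_piston| = rω|sinθ|·[1 + r cosθ/√(L² − r² sin²θ)].
With r = 0.0696 m, L = 0.1967 m, θ = 59°: the bracketed kinematic factor |dx/dθ| = 0.071069 m.
ω = v/|dx/dθ| = 10.7/0.071069 = 150.56 rad/s.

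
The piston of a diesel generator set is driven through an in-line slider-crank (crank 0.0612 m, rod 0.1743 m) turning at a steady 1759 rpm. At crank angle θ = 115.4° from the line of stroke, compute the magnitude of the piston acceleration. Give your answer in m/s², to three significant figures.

ω = 2π·1759/60 = 184.2 rad/s
x(θ) = r cosθ + √(L² − r² sin²θ); with ω constant, a = ω²·d²x/dθ².
d²x/dθ² = −r cosθ − r²(cos2θ)/√u − r⁴ sin²2θ/(4u^{3/2}),  u = L² − r² sin²θ = 0.0273242 m².
Substituting r = 0.0612 m, L = 0.1743 m, θ = 115.4°: d²x/dθ² = +0.040105 m.
a = ω²·d²x/dθ² = (184.2)²·(+0.040105) = +1360.8 m/s²;  |a| = 1360.8 m/s².

1360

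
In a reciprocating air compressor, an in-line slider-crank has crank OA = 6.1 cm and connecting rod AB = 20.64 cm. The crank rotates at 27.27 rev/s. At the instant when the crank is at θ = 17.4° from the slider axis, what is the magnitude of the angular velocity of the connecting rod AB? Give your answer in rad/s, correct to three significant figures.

ω = 171.3 rad/s (converted from 27.27 rev/s).
The rod makes angle φ with the slider axis where L sinφ = r sinθ; differentiating, L cosφ·φ̇ = r ω cosθ.
L cosφ = √(L² − r² sin²θ) = 0.20559 m.
|ω_rod| = r ω |cosθ| / √(L² − r² sin²θ) = 0.061·171.3·0.95424/0.20559 = 48.512 rad/s.

48.5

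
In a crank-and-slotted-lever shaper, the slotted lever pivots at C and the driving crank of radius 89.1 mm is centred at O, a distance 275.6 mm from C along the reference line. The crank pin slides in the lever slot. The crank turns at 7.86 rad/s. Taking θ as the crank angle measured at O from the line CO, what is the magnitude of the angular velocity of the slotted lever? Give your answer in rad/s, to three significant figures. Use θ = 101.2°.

ω = 7.86 rad/s
Crank pin A relative to C: A = (d + r cosθ, r sinθ); lever angle φ = atan2(r sinθ, d + r cosθ).
Differentiating tanφ: φ̇ = rω(d cosθ + r)/(d² + r² + 2dr cosθ).
d² + r² + 2dr cosθ = |CA|² = 0.0743549 m²;  d cosθ + r = +0.035569 m.
|ω_lever| = |0.0891·7.86·+0.035569| / 0.0743549 = 0.33501 rad/s.

0.335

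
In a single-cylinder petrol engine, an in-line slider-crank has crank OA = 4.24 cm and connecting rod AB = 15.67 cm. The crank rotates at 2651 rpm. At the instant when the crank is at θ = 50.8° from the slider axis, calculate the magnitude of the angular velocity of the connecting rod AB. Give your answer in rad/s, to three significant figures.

48.6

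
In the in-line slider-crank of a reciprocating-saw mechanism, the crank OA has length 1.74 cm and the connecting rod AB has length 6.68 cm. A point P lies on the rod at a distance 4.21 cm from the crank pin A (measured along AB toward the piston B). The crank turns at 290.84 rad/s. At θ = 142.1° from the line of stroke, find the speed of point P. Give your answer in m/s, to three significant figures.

ω = 290.8 rad/s.  Crank-pin speed |V_A| = rω = 5.0606 m/s, perpendicular to OA.
Rod angle: sinφ = −(r/L) sinθ ⇒ φ = -9.207°; ω_rod = −rω cosθ/√(L²−r²sin²θ) = +60.559 rad/s.
V_P = V_A + ω_rod × AP, with AP = 0.0421 m along the rod.
Components: V_Px = −rω sinθ − a·ω_rod·sinφ = -2.7007 m/s;  V_Py = rω cosθ + a·ω_rod·cosφ = -1.4765 m/s.
|V_P| = √(V_Px² + V_Py²) = 3.078 m/s.

3.08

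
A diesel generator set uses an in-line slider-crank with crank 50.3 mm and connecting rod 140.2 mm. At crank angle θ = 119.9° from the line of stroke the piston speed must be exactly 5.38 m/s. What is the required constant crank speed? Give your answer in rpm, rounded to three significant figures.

For an in-line slider-crank, |v_piston| = rω|sinθ|·[1 + r cosθ/√(L² − r² sin²θ)].
With r = 0.0503 m, L = 0.1402 m, θ = 119.9°: the bracketed kinematic factor |dx/dθ| = 0.035399 m.
ω = v/|dx/dθ| = 5.38/0.035399 = 151.98 rad/s.
N = 60ω/(2π) = 1451.3 rpm.

1450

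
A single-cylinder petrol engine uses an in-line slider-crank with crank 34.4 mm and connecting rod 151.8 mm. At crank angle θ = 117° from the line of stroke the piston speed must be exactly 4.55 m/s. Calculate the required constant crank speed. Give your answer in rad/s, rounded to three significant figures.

166

For an in-line slider-crank, |v_piston| = rω|sinθ|·[1 + r cosθ/√(L² − r² sin²θ)].
With r = 0.0344 m, L = 0.1518 m, θ = 117°: the bracketed kinematic factor |dx/dθ| = 0.027431 m.
ω = v/|dx/dθ| = 4.55/0.027431 = 165.87 rad/s.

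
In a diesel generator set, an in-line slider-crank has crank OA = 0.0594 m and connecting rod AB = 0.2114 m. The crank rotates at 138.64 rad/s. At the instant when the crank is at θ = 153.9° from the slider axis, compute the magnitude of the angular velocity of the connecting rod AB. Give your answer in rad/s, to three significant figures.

35.3

ω = 138.6 rad/s
The rod makes angle φ with the slider axis where L sinφ = r sinθ; differentiating, L cosφ·φ̇ = r ω cosθ.
L cosφ = √(L² − r² sin²θ) = 0.20978 m.
|ω_rod| = r ω |cosθ| / √(L² − r² sin²θ) = 0.0594·138.6·0.89803/0.20978 = 35.254 rad/s.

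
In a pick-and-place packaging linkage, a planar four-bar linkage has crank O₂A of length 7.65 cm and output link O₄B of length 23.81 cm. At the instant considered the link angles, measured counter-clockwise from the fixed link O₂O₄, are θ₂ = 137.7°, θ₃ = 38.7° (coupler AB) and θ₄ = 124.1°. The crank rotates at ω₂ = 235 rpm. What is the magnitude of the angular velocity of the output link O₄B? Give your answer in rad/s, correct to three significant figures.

7.83

ω₂ = 24.61 rad/s (from 235 rpm).
Differentiating the loop-closure r₂e^{iθ₂}+r₃e^{iθ₃}=r₁+r₄e^{iθ₄} gives r₂ω₂e^{iθ₂}+r₃ω₃e^{iθ₃}=r₄ω₄e^{iθ₄}.
Eliminating the other unknown: ω₄ = r₂ω₂ sin(θ₂−θ₃) / [r₄ sin(θ₄−θ₃)].
Numerator sine = +0.98769; denominator sine = +0.99678.
Result = 0.0765·24.61·(+0.98769) / (0.2381·(+0.99678)) = +7.8347 rad/s; magnitude 7.8347 rad/s.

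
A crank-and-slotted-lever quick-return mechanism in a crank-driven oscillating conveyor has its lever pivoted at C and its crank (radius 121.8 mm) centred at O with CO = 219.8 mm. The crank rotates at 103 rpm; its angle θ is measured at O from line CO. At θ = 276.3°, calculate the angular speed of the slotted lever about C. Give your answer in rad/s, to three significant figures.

2.78

ω = 10.79 rad/s (from 103 rpm).
Crank pin A relative to C: A = (d + r cosθ, r sinθ); lever angle φ = atan2(r sinθ, d + r cosθ).
Differentiating tanφ: φ̇ = rω(d cosθ + r)/(d² + r² + 2dr cosθ).
d² + r² + 2dr cosθ = |CA|² = 0.0690228 m²;  d cosθ + r = +0.14592 m.
|ω_lever| = |0.1218·10.79·+0.14592| / 0.0690228 = 2.7774 rad/s.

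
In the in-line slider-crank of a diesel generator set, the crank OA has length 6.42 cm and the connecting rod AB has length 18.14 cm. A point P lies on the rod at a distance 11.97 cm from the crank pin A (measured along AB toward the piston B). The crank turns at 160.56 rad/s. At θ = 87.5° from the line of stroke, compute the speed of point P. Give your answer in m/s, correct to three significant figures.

ω = 160.6 rad/s.  Crank-pin speed |V_A| = rω = 10.308 m/s, perpendicular to OA.
Rod angle: sinφ = −(r/L) sinθ ⇒ φ = -20.706°; ω_rod = −rω cosθ/√(L²−r²sin²θ) = -2.6498 rad/s.
V_P = V_A + ω_rod × AP, with AP = 0.1197 m along the rod.
Components: V_Px = −rω sinθ − a·ω_rod·sinφ = -10.41 m/s;  V_Py = rω cosθ + a·ω_rod·cosφ = +0.15293 m/s.
|V_P| = √(V_Px² + V_Py²) = 10.411 m/s.

10.4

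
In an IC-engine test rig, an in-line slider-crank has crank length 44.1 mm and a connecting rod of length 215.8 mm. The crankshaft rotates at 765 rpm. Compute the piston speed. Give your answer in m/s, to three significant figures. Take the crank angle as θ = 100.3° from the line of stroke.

3.35

ω = 2π·765/60 = 80.11 rad/s
For an in-line slider-crank, x = r cosθ + √(L² − r² sin²θ), so v = −rω sinθ·[1 + r cosθ/√(L² − r² sin²θ)].
With r = 0.0441 m, L = 0.2158 m, θ = 100.3°: √(L² − r² sin²θ) = 0.21139 m.
v = −0.0441·80.11·0.98389·[1 + 0.0441·-0.17880/0.21139] = -3.3463 m/s.
|v| = 3.3463 m/s.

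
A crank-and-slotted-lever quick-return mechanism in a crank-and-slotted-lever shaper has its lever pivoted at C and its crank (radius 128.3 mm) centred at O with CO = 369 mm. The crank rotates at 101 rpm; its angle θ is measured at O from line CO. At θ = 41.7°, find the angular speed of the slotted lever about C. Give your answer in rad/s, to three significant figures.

ω = 10.58 rad/s (from 101 rpm).
Crank pin A relative to C: A = (d + r cosθ, r sinθ); lever angle φ = atan2(r sinθ, d + r cosθ).
Differentiating tanφ: φ̇ = rω(d cosθ + r)/(d² + r² + 2dr cosθ).
d² + r² + 2dr cosθ = |CA|² = 0.223318 m²;  d cosθ + r = +0.40381 m.
|ω_lever| = |0.1283·10.58·+0.40381| / 0.223318 = 2.4537 rad/s.

2.45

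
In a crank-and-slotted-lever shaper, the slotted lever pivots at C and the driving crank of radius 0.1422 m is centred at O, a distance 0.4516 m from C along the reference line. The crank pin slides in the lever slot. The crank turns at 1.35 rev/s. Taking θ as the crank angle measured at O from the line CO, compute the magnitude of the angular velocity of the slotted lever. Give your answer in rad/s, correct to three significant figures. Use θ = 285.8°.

1.23

ω = 8.482 rad/s (from 1.35 rev/s).
Crank pin A relative to C: A = (d + r cosθ, r sinθ); lever angle φ = atan2(r sinθ, d + r cosθ).
Differentiating tanφ: φ̇ = rω(d cosθ + r)/(d² + r² + 2dr cosθ).
d² + r² + 2dr cosθ = |CA|² = 0.259134 m²;  d cosθ + r = +0.26516 m.
|ω_lever| = |0.1422·8.482·+0.26516| / 0.259134 = 1.2342 rad/s.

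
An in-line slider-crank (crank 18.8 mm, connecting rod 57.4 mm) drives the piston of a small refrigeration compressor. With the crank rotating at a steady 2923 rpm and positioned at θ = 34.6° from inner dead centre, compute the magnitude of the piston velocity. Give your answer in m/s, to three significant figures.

4.16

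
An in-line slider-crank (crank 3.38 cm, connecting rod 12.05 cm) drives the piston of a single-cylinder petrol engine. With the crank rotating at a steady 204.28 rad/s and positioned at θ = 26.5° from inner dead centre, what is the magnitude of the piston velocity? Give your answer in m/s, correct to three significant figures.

3.86

ω = 204.3 rad/s
For an in-line slider-crank, x = r cosθ + √(L² − r² sin²θ), so v = −rω sinθ·[1 + r cosθ/√(L² − r² sin²θ)].
With r = 0.0338 m, L = 0.1205 m, θ = 26.5°: √(L² − r² sin²θ) = 0.11955 m.
v = −0.0338·204.3·0.44620·[1 + 0.0338·0.89493/0.11955] = -3.8604 m/s.
|v| = 3.8604 m/s.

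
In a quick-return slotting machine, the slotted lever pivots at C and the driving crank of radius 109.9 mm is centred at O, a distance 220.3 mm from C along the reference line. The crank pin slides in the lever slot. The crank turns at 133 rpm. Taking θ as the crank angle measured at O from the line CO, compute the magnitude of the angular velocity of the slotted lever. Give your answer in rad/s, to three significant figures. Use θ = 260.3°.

2.12

ω = 13.93 rad/s (from 133 rpm).
Crank pin A relative to C: A = (d + r cosθ, r sinθ); lever angle φ = atan2(r sinθ, d + r cosθ).
Differentiating tanφ: φ̇ = rω(d cosθ + r)/(d² + r² + 2dr cosθ).
d² + r² + 2dr cosθ = |CA|² = 0.0524515 m²;  d cosθ + r = +0.072782 m.
|ω_lever| = |0.1099·13.93·+0.072782| / 0.0524515 = 2.1239 rad/s.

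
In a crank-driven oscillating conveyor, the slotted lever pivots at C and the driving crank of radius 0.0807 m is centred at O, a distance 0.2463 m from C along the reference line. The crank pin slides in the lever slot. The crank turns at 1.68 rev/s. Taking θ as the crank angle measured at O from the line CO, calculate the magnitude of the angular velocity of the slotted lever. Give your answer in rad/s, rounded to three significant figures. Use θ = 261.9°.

ω = 10.56 rad/s (from 1.68 rev/s).
Crank pin A relative to C: A = (d + r cosθ, r sinθ); lever angle φ = atan2(r sinθ, d + r cosθ).
Differentiating tanφ: φ̇ = rω(d cosθ + r)/(d² + r² + 2dr cosθ).
d² + r² + 2dr cosθ = |CA|² = 0.061575 m²;  d cosθ + r = +0.045996 m.
|ω_lever| = |0.0807·10.56·+0.045996| / 0.061575 = 0.63632 rad/s.

0.636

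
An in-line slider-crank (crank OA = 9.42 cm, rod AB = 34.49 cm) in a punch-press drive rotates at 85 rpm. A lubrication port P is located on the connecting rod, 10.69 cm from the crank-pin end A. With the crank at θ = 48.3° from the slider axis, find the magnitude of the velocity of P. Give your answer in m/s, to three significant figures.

ω = 8.901 rad/s.  Crank-pin speed |V_A| = rω = 0.83849 m/s, perpendicular to OA.
Rod angle: sinφ = −(r/L) sinθ ⇒ φ = -11.767°; ω_rod = −rω cosθ/√(L²−r²sin²θ) = -1.652 rad/s.
V_P = V_A + ω_rod × AP, with AP = 0.1069 m along the rod.
Components: V_Px = −rω sinθ − a·ω_rod·sinφ = -0.66206 m/s;  V_Py = rω cosθ + a·ω_rod·cosφ = +0.38491 m/s.
|V_P| = √(V_Px² + V_Py²) = 0.76582 m/s.

0.766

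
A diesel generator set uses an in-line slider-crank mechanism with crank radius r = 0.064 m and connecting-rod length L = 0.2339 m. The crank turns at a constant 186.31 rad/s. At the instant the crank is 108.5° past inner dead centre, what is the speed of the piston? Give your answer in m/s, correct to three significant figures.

10.3

ω = 186.3 rad/s
For an in-line slider-crank, x = r cosθ + √(L² − r² sin²θ), so v = −rω sinθ·[1 + r cosθ/√(L² − r² sin²θ)].
With r = 0.064 m, L = 0.2339 m, θ = 108.5°: √(L² − r² sin²θ) = 0.22589 m.
v = −0.064·186.3·0.94832·[1 + 0.064·-0.31730/0.22589] = -10.291 m/s.
|v| = 10.291 m/s.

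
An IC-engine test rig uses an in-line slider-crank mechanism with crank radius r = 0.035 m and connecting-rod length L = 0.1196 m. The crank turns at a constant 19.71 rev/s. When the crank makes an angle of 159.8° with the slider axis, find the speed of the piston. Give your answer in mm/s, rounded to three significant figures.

1080

ω = 2π·19.7 = 123.8 rad/s
For an in-line slider-crank, x = r cosθ + √(L² − r² sin²θ), so v = −rω sinθ·[1 + r cosθ/√(L² − r² sin²θ)].
With r = 0.035 m, L = 0.1196 m, θ = 159.8°: √(L² − r² sin²θ) = 0.11899 m.
v = −0.035·123.8·0.34530·[1 + 0.035·-0.93849/0.11899] = -1.0835 m/s.
|v| = 1.0835 m/s = 1083.5 mm/s.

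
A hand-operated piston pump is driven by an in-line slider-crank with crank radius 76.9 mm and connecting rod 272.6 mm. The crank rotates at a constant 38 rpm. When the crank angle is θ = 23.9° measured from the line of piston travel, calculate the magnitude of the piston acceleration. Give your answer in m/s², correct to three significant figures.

1.35

ω = 2π·38/60 = 3.979 rad/s
x(θ) = r cosθ + √(L² − r² sin²θ); with ω constant, a = ω²·d²x/dθ².
d²x/dθ² = −r cosθ − r²(cos2θ)/√u − r⁴ sin²2θ/(4u^{3/2}),  u = L² − r² sin²θ = 0.0733401 m².
Substituting r = 0.0769 m, L = 0.2726 m, θ = 23.9°: d²x/dθ² = -0.085216 m.
a = ω²·d²x/dθ² = (3.979)²·(-0.085216) = -1.3494 m/s²;  |a| = 1.3494 m/s².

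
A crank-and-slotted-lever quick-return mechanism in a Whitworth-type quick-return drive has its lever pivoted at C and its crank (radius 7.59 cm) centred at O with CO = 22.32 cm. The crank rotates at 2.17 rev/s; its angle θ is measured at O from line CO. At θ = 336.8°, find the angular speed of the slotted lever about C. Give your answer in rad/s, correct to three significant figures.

3.35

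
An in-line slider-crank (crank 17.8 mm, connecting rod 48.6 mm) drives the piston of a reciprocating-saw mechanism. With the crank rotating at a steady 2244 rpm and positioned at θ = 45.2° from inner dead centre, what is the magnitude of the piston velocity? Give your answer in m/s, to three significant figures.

3.76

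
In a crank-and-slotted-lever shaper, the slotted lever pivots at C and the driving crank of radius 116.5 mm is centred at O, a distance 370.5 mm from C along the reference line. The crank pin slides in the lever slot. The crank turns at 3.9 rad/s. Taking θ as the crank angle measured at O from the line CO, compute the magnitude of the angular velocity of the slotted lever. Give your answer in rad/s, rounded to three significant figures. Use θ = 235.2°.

ω = 3.9 rad/s
Crank pin A relative to C: A = (d + r cosθ, r sinθ); lever angle φ = atan2(r sinθ, d + r cosθ).
Differentiating tanφ: φ̇ = rω(d cosθ + r)/(d² + r² + 2dr cosθ).
d² + r² + 2dr cosθ = |CA|² = 0.101575 m²;  d cosθ + r = -0.094949 m.
|ω_lever| = |0.1165·3.9·-0.094949| / 0.101575 = 0.42471 rad/s.

0.425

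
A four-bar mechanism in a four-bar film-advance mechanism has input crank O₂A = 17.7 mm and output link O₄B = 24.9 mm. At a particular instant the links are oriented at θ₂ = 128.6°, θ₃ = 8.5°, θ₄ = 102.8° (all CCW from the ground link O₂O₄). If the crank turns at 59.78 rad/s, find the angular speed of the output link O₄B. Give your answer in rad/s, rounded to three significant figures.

ω₂ = 59.78 rad/s
Differentiating the loop-closure r₂e^{iθ₂}+r₃e^{iθ₃}=r₁+r₄e^{iθ₄} gives r₂ω₂e^{iθ₂}+r₃ω₃e^{iθ₃}=r₄ω₄e^{iθ₄}.
Eliminating the other unknown: ω₄ = r₂ω₂ sin(θ₂−θ₃) / [r₄ sin(θ₄−θ₃)].
Numerator sine = +0.86515; denominator sine = +0.99719.
Result = 0.0177·59.78·(+0.86515) / (0.0249·(+0.99719)) = +36.868 rad/s; magnitude 36.868 rad/s.

36.9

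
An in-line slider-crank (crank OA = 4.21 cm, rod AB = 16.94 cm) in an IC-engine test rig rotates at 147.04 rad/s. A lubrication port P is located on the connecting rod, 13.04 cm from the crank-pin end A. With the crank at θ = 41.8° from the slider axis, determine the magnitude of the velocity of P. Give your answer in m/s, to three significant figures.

4.84

ω = 147 rad/s.  Crank-pin speed |V_A| = rω = 6.1904 m/s, perpendicular to OA.
Rod angle: sinφ = −(r/L) sinθ ⇒ φ = -9.535°; ω_rod = −rω cosθ/√(L²−r²sin²θ) = -27.624 rad/s.
V_P = V_A + ω_rod × AP, with AP = 0.1304 m along the rod.
Components: V_Px = −rω sinθ − a·ω_rod·sinφ = -4.7228 m/s;  V_Py = rω cosθ + a·ω_rod·cosφ = +1.0624 m/s.
|V_P| = √(V_Px² + V_Py²) = 4.8408 m/s.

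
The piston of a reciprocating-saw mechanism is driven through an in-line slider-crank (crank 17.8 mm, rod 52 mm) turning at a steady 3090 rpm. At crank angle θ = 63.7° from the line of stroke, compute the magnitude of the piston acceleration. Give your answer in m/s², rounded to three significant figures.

432

ω = 2π·3090/60 = 323.6 rad/s
x(θ) = r cosθ + √(L² − r² sin²θ); with ω constant, a = ω²·d²x/dθ².
d²x/dθ² = −r cosθ − r²(cos2θ)/√u − r⁴ sin²2θ/(4u^{3/2}),  u = L² − r² sin²θ = 0.00244936 m².
Substituting r = 0.0178 m, L = 0.052 m, θ = 63.7°: d²x/dθ² = -0.0041289 m.
a = ω²·d²x/dθ² = (323.6)²·(-0.0041289) = -432.33 m/s²;  |a| = 432.33 m/s².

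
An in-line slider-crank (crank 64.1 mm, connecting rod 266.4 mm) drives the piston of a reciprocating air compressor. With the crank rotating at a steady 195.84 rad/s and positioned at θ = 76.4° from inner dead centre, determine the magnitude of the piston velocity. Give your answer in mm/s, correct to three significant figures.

12900

ω = 195.8 rad/s
For an in-line slider-crank, x = r cosθ + √(L² − r² sin²θ), so v = −rω sinθ·[1 + r cosθ/√(L² − r² sin²θ)].
With r = 0.0641 m, L = 0.2664 m, θ = 76.4°: √(L² − r² sin²θ) = 0.25901 m.
v = −0.0641·195.8·0.97196·[1 + 0.0641·0.23514/0.25901] = -12.911 m/s.
|v| = 12.911 m/s = 12911 mm/s.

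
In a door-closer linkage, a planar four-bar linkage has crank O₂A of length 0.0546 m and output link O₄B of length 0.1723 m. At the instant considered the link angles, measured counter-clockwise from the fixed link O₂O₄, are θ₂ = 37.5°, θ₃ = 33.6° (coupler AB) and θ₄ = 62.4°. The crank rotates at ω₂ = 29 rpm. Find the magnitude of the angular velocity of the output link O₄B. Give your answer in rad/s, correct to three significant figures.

ω₂ = 3.037 rad/s (from 29 rpm).
Differentiating the loop-closure r₂e^{iθ₂}+r₃e^{iθ₃}=r₁+r₄e^{iθ₄} gives r₂ω₂e^{iθ₂}+r₃ω₃e^{iθ₃}=r₄ω₄e^{iθ₄}.
Eliminating the other unknown: ω₄ = r₂ω₂ sin(θ₂−θ₃) / [r₄ sin(θ₄−θ₃)].
Numerator sine = +0.06802; denominator sine = +0.48175.
Result = 0.0546·3.037·(+0.06802) / (0.1723·(+0.48175)) = +0.13587 rad/s; magnitude 0.13587 rad/s.

0.136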